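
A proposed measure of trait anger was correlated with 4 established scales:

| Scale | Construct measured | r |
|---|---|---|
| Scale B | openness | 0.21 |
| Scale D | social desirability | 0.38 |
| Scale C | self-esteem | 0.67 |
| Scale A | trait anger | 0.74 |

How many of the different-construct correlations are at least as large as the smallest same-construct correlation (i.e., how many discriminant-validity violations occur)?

Convergent (same construct = trait anger): Scale A.
Smallest convergent = 0.74. Discriminant values: 0.21, 0.38, 0.67; count ≥ 0.74 → 0.

0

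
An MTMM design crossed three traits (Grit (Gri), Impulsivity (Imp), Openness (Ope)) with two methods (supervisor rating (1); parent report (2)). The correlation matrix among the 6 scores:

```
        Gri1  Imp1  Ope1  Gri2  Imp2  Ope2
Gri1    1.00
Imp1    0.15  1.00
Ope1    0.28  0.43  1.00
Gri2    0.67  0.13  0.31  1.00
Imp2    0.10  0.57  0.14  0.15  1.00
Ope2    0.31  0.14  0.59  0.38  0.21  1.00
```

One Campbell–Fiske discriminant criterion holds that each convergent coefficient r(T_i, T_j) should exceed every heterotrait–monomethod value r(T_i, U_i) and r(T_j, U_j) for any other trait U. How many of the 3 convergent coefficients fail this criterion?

0

Checking each validity diagonal entry against its comparison values:
Gri (methods 1·2): 0.67 vs {0.15, 0.15, 0.28, 0.38} → pass.
Imp (methods 1·2): 0.57 vs {0.15, 0.15, 0.43, 0.21} → pass.
Ope (methods 1·2): 0.59 vs {0.28, 0.38, 0.43, 0.21} → pass.
0 of 3 fail.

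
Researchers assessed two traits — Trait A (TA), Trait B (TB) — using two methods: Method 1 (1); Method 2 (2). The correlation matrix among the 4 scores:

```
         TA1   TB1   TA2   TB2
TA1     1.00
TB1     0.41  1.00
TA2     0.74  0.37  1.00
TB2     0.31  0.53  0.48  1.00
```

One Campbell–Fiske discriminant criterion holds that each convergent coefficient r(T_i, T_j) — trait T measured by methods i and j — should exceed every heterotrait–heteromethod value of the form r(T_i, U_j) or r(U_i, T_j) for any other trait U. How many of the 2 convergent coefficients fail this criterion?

Convergent coefficients and their comparison sets:
TA (methods 1·2): 0.74 vs {0.31, 0.37} → pass.
TB (methods 1·2): 0.53 vs {0.37, 0.31} → pass.
0 of 2 fail.

0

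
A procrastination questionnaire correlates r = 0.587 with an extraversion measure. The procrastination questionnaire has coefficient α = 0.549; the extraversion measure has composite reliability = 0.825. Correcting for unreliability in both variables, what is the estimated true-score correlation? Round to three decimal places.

r_true = r_obs / √(r_xx · r_yy) = 0.587 / √(0.549 × 0.825) = 0.587 / √0.452925 = 0.587 / 0.6730 ≈ 0.872.

0.872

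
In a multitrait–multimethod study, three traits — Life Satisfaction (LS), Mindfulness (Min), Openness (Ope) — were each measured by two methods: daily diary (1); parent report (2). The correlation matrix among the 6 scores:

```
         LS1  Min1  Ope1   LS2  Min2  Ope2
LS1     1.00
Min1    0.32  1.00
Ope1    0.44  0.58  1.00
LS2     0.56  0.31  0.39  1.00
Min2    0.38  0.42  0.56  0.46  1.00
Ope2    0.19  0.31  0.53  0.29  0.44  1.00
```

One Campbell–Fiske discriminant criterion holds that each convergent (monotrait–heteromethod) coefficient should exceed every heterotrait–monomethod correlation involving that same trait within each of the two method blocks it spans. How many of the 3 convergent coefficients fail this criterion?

Convergent coefficients and their comparison sets:
LS (methods 1·2): 0.56 vs {0.32, 0.46, 0.44, 0.29} → pass.
Min (methods 1·2): 0.42 vs {0.32, 0.46, 0.58, 0.44} → fail.
Ope (methods 1·2): 0.53 vs {0.44, 0.29, 0.58, 0.44} → fail.
2 of 3 fail.

2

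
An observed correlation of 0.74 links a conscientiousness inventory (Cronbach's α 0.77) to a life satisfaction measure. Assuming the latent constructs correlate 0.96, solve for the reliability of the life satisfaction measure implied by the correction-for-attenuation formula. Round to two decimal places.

0.77

r_true = r_obs / √(r_xx · r_yy) ⇒ 0.96 = 0.74 / √(0.77 · r_yy).
√(0.77 · r_yy) = 0.74 / 0.96 = 0.7708; 0.77 · r_yy = 0.5941; r_yy = 0.5941 / 0.77 ≈ 0.77.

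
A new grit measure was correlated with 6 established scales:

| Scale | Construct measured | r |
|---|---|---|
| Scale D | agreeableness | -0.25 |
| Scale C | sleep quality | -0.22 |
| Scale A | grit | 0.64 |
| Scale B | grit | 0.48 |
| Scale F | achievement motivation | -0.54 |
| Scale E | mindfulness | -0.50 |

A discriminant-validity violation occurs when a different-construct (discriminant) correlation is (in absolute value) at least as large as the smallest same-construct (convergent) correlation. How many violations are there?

2

Convergent (same construct = grit): Scale A, Scale B.
Smallest convergent = 0.48. Discriminant |r|: 0.25, 0.22, 0.54, 0.50; count ≥ 0.48 → 2.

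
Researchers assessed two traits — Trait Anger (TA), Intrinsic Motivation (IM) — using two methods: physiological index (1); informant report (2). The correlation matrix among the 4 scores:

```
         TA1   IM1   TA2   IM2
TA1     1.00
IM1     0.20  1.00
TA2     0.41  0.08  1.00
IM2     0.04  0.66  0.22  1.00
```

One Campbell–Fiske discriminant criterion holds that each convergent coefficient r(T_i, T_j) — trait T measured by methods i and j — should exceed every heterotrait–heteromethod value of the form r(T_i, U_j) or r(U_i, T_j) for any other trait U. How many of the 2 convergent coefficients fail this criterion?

0

Convergent coefficients and their comparison sets:
TA (methods 1·2): 0.41 vs {0.04, 0.08} → pass.
IM (methods 1·2): 0.66 vs {0.08, 0.04} → pass.
0 of 2 fail.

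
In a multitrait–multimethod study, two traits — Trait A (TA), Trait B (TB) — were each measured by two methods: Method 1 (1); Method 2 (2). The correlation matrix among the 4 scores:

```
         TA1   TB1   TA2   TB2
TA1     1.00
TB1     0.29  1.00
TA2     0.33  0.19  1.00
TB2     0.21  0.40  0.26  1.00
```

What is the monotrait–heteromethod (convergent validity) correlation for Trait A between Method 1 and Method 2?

Same trait (TA), different methods: r(TA1, TA2) = 0.33.

0.33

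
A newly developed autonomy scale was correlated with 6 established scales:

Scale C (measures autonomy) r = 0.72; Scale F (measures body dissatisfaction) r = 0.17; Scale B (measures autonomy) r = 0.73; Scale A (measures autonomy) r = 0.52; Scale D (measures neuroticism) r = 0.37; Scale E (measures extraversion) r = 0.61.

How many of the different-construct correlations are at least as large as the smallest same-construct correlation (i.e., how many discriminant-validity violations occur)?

1

Convergent (same construct = autonomy): Scale C, Scale B, Scale A.
Smallest convergent = 0.52. Discriminant values: 0.17, 0.37, 0.61; count ≥ 0.52 → 1.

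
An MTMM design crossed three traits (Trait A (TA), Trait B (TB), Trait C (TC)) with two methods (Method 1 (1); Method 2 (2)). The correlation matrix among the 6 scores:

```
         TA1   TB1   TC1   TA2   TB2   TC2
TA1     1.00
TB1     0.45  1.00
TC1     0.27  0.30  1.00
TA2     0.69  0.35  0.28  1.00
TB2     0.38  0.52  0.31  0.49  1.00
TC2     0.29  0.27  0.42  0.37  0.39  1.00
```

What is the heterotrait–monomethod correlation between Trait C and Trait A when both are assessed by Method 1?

0.27

Different traits, same method: r(TC1, TA1) = 0.27.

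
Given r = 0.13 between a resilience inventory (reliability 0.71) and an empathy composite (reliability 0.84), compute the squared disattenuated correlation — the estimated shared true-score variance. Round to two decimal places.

0.03

Disattenuated r = 0.13 / √(0.71 × 0.84) = 0.13 / 0.7723 = 0.1683.
Shared true-score variance = 0.1683² = 0.0283 ≈ 0.03.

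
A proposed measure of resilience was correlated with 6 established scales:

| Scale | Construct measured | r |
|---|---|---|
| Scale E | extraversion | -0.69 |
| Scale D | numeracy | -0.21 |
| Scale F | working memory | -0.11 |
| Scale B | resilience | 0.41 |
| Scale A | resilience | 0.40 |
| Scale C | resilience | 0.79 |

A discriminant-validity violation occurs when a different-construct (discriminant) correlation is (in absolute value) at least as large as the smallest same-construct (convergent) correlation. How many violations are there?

1

Convergent (same construct = resilience): Scale B, Scale A, Scale C.
Smallest convergent = 0.40. Discriminant |r|: 0.69, 0.21, 0.11; count ≥ 0.40 → 1.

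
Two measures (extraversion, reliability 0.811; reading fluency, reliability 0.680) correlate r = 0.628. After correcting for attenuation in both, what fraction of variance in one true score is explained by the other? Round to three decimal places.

Disattenuated r = 0.628 / √(0.811 × 0.680) = 0.628 / 0.7426 = 0.8457.
Shared true-score variance = 0.8457² = 0.7152 ≈ 0.715.

0.715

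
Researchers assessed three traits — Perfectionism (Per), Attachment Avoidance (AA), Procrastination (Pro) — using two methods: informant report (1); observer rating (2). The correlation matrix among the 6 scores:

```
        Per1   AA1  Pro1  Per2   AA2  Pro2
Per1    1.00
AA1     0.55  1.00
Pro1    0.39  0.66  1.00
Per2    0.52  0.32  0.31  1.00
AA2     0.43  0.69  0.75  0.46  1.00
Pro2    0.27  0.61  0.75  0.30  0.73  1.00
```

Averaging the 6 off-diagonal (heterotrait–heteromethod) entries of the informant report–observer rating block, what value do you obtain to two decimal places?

HTHM values (method 1 × method 2): 0.43, 0.27, 0.32, 0.61, 0.31, 0.75; mean = 2.69/6 = 0.45.

0.45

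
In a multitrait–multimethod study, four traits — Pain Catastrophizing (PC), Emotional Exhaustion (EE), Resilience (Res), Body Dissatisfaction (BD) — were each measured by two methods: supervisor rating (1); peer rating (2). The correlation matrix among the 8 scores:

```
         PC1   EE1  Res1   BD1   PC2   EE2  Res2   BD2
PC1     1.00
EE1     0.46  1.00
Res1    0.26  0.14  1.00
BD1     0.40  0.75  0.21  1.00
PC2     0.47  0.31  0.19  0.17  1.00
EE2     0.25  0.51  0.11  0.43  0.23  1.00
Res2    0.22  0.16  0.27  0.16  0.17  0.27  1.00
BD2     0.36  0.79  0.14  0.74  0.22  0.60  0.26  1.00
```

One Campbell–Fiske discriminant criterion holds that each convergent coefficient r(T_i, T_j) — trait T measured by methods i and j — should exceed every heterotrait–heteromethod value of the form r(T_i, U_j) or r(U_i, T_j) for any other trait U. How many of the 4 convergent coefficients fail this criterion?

2

Each convergent coefficient versus the relevant comparison correlations:
PC (methods 1·2): 0.47 vs {0.25, 0.31, 0.22, 0.19, 0.36, 0.17} → pass.
EE (methods 1·2): 0.51 vs {0.31, 0.25, 0.16, 0.11, 0.79, 0.43} → fail.
Res (methods 1·2): 0.27 vs {0.19, 0.22, 0.11, 0.16, 0.14, 0.16} → pass.
BD (methods 1·2): 0.74 vs {0.17, 0.36, 0.43, 0.79, 0.16, 0.14} → fail.
2 of 4 fail.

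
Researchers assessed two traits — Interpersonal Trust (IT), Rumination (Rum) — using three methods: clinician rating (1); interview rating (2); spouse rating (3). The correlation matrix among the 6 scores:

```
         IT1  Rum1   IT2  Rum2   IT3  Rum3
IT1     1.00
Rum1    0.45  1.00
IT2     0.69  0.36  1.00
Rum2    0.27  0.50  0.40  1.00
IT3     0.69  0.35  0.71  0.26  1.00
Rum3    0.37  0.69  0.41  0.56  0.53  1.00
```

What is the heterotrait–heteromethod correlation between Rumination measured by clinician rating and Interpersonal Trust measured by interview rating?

0.36

Different traits and methods: r(Rum1, IT2) = 0.36.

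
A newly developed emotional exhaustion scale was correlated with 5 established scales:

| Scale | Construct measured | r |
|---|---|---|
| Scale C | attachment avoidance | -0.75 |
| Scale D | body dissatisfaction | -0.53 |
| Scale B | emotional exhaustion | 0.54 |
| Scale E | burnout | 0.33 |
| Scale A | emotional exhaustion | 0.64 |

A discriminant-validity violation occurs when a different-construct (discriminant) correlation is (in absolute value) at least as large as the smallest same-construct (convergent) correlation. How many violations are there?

Convergent (same construct = emotional exhaustion): Scale B, Scale A.
Smallest convergent = 0.54. Discriminant |r|: 0.75, 0.53, 0.33; count ≥ 0.54 → 1.

1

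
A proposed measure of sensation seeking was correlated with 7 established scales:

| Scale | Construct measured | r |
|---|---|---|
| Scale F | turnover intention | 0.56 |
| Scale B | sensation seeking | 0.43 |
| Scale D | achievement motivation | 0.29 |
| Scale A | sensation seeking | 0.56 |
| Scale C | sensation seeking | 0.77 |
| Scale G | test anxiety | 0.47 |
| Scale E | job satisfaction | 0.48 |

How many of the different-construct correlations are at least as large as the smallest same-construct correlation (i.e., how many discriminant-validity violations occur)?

3

Convergent (same construct = sensation seeking): Scale B, Scale A, Scale C.
Smallest convergent = 0.43. Discriminant values: 0.56, 0.29, 0.47, 0.48; count ≥ 0.43 → 3.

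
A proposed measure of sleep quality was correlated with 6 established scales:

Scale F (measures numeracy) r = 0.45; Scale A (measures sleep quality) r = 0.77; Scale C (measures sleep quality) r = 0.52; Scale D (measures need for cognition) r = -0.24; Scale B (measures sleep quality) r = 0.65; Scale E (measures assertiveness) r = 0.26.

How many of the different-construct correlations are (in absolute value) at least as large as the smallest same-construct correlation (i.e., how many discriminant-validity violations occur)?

0

Convergent (same construct = sleep quality): Scale A, Scale C, Scale B.
Smallest convergent = 0.52. Discriminant |r|: 0.45, 0.24, 0.26; count ≥ 0.52 → 0.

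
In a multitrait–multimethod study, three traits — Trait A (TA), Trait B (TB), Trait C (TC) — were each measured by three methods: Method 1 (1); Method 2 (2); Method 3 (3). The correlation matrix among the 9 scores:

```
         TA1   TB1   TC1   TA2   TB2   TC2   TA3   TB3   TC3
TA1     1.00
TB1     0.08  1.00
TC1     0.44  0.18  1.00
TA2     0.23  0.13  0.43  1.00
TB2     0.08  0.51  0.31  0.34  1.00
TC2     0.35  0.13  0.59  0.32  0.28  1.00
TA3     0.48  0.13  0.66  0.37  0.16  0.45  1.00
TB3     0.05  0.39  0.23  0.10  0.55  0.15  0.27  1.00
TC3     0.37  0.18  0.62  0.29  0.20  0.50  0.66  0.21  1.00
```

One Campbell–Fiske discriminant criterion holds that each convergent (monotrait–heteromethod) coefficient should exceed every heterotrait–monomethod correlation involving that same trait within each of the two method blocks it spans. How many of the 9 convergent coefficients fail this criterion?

Each convergent coefficient versus the relevant comparison correlations:
TA (methods 1·2): 0.23 vs {0.08, 0.34, 0.44, 0.32} → fail.
TA (methods 1·3): 0.48 vs {0.08, 0.27, 0.44, 0.66} → fail.
TA (methods 2·3): 0.37 vs {0.34, 0.27, 0.32, 0.66} → fail.
TB (methods 1·2): 0.51 vs {0.08, 0.34, 0.18, 0.28} → pass.
TB (methods 1·3): 0.39 vs {0.08, 0.27, 0.18, 0.21} → pass.
TB (methods 2·3): 0.55 vs {0.34, 0.27, 0.28, 0.21} → pass.
TC (methods 1·2): 0.59 vs {0.44, 0.32, 0.18, 0.28} → pass.
TC (methods 1·3): 0.62 vs {0.44, 0.66, 0.18, 0.21} → fail.
TC (methods 2·3): 0.50 vs {0.32, 0.66, 0.28, 0.21} → fail.
5 of 9 fail.

5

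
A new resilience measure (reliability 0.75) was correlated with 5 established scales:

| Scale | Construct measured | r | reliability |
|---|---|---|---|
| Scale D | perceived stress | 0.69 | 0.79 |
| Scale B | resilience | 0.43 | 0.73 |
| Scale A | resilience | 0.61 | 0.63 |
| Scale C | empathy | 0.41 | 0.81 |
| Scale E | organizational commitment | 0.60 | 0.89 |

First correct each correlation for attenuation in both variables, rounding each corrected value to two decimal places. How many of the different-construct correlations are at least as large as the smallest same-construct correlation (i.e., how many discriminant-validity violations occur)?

2

Disattenuated r (r / √(r_scale · r_new)):
  Scale D (disc): 0.69 / √(0.79·0.75) = 0.90
  Scale B (conv): 0.43 / √(0.73·0.75) = 0.58
  Scale A (conv): 0.61 / √(0.63·0.75) = 0.89
  Scale C (disc): 0.41 / √(0.81·0.75) = 0.53
  Scale E (disc): 0.60 / √(0.89·0.75) = 0.73
Smallest convergent = 0.58. Discriminant values: 0.90, 0.53, 0.73; count ≥ 0.58 → 2.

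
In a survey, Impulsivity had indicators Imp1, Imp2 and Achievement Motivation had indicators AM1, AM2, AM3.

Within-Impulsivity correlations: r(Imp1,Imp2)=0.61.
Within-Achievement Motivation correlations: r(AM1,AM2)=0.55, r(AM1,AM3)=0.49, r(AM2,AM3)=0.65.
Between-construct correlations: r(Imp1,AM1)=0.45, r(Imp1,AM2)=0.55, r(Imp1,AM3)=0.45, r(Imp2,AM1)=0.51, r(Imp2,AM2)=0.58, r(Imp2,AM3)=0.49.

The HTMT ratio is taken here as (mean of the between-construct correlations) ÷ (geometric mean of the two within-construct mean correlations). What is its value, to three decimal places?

0.861

Mean between = 3.03/6 = 0.5050.
Mean within-Imp = 0.61/1 = 0.6100; mean within-AM = 1.69/3 = 0.5633.
Geometric mean = √(0.6100 × 0.5633) = 0.5862.
HTMT = 0.5050 / 0.5862 = 0.861.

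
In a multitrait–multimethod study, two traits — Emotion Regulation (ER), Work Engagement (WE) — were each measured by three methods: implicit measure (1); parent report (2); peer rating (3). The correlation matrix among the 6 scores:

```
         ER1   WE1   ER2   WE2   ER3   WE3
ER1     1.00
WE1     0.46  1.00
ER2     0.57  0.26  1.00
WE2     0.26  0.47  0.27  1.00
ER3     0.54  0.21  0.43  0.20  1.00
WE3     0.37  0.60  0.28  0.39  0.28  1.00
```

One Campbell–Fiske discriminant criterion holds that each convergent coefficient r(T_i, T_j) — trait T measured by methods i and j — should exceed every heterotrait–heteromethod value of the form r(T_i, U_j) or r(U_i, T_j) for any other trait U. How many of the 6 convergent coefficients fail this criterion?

0

Checking each validity diagonal entry against its comparison values:
ER (methods 1·2): 0.57 vs {0.26, 0.26} → pass.
ER (methods 1·3): 0.54 vs {0.37, 0.21} → pass.
ER (methods 2·3): 0.43 vs {0.28, 0.20} → pass.
WE (methods 1·2): 0.47 vs {0.26, 0.26} → pass.
WE (methods 1·3): 0.60 vs {0.21, 0.37} → pass.
WE (methods 2·3): 0.39 vs {0.20, 0.28} → pass.
0 of 6 fail.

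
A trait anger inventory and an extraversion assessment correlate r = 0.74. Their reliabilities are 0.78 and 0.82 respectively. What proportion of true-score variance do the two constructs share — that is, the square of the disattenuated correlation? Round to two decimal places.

0.86

Disattenuated r = 0.74 / √(0.78 × 0.82) = 0.74 / 0.7997 = 0.9253.
Shared true-score variance = 0.9253² = 0.8562 ≈ 0.86.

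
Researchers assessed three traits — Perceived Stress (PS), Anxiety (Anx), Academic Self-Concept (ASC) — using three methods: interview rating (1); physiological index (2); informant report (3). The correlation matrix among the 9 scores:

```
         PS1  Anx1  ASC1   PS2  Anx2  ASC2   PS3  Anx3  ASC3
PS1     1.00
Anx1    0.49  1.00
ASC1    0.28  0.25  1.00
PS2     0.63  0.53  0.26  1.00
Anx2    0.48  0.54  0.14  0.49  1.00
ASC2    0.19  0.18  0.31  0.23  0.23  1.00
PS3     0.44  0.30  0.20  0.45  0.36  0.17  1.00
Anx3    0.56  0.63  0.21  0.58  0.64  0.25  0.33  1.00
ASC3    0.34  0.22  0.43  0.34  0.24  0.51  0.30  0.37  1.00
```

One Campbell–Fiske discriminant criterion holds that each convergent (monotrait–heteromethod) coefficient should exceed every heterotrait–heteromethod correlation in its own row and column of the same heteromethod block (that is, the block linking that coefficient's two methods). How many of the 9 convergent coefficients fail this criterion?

2

Checking each validity diagonal entry against its comparison values:
PS (methods 1·2): 0.63 vs {0.48, 0.53, 0.19, 0.26} → pass.
PS (methods 1·3): 0.44 vs {0.56, 0.30, 0.34, 0.20} → fail.
PS (methods 2·3): 0.45 vs {0.58, 0.36, 0.34, 0.17} → fail.
Anx (methods 1·2): 0.54 vs {0.53, 0.48, 0.18, 0.14} → pass.
Anx (methods 1·3): 0.63 vs {0.30, 0.56, 0.22, 0.21} → pass.
Anx (methods 2·3): 0.64 vs {0.36, 0.58, 0.24, 0.25} → pass.
ASC (methods 1·2): 0.31 vs {0.26, 0.19, 0.14, 0.18} → pass.
ASC (methods 1·3): 0.43 vs {0.20, 0.34, 0.21, 0.22} → pass.
ASC (methods 2·3): 0.51 vs {0.17, 0.34, 0.25, 0.24} → pass.
2 of 9 fail.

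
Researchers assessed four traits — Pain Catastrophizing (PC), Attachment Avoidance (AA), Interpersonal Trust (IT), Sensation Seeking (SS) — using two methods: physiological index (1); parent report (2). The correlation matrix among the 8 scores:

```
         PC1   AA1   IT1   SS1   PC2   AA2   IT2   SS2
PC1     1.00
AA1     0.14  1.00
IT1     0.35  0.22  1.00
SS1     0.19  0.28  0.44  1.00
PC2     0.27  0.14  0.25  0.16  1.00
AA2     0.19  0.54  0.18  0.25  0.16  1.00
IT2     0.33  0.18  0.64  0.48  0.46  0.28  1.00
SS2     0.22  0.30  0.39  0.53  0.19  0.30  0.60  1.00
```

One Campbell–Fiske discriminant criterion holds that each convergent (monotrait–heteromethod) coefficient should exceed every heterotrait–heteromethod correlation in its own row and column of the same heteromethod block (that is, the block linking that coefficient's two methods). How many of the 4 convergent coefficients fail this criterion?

Convergent coefficients and their comparison sets:
PC (methods 1·2): 0.27 vs {0.19, 0.14, 0.33, 0.25, 0.22, 0.16} → fail.
AA (methods 1·2): 0.54 vs {0.14, 0.19, 0.18, 0.18, 0.30, 0.25} → pass.
IT (methods 1·2): 0.64 vs {0.25, 0.33, 0.18, 0.18, 0.39, 0.48} → pass.
SS (methods 1·2): 0.53 vs {0.16, 0.22, 0.25, 0.30, 0.48, 0.39} → pass.
1 of 4 fail.

1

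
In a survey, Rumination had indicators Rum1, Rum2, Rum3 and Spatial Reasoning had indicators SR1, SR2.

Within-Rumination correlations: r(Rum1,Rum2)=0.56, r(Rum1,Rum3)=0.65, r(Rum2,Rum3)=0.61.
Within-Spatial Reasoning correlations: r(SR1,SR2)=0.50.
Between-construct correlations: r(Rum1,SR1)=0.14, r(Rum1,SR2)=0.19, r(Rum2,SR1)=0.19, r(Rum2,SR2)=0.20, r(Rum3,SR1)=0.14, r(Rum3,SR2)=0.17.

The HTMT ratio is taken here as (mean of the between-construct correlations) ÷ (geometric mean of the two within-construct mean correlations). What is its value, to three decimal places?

Between-construct mean = 1.03/6 = 0.1717.
Mean within-Rum = 1.82/3 = 0.6067; mean within-SR = 0.50/1 = 0.5000.
Geometric mean = √(0.6067 × 0.5000) = 0.5508.
HTMT = 0.1717 / 0.5508 = 0.312.

0.312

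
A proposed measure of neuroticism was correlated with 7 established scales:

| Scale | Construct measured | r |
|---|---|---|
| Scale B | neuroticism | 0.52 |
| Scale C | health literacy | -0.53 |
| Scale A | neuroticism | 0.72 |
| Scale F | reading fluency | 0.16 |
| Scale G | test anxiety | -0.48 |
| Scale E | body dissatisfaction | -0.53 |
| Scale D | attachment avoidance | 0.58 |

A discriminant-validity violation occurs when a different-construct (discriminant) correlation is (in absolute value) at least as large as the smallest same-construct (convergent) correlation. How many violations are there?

3

Convergent (same construct = neuroticism): Scale B, Scale A.
Smallest convergent = 0.52. Discriminant |r|: 0.53, 0.16, 0.48, 0.53, 0.58; count ≥ 0.52 → 3.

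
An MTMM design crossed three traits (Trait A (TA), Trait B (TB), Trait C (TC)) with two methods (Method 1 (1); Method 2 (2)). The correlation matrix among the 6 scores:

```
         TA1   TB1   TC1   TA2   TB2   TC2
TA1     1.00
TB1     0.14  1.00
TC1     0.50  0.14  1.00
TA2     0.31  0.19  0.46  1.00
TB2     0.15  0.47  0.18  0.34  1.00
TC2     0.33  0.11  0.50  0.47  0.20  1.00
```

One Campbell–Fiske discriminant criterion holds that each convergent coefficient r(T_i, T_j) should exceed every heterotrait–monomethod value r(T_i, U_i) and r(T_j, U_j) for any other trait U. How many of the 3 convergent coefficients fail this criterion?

2

Each convergent coefficient versus the relevant comparison correlations:
TA (methods 1·2): 0.31 vs {0.14, 0.34, 0.50, 0.47} → fail.
TB (methods 1·2): 0.47 vs {0.14, 0.34, 0.14, 0.20} → pass.
TC (methods 1·2): 0.50 vs {0.50, 0.47, 0.14, 0.20} → fail.
2 of 3 fail.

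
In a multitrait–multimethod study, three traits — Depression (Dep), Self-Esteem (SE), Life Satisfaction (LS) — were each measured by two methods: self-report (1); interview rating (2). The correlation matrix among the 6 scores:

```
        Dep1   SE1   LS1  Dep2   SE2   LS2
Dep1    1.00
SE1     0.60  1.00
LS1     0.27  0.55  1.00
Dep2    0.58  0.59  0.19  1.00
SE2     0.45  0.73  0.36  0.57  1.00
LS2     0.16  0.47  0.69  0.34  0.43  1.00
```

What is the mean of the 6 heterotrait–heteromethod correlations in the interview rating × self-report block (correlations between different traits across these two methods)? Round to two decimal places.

HTHM values (method 2 × method 1): 0.59, 0.19, 0.45, 0.36, 0.16, 0.47; mean = 2.22/6 = 0.37.

0.37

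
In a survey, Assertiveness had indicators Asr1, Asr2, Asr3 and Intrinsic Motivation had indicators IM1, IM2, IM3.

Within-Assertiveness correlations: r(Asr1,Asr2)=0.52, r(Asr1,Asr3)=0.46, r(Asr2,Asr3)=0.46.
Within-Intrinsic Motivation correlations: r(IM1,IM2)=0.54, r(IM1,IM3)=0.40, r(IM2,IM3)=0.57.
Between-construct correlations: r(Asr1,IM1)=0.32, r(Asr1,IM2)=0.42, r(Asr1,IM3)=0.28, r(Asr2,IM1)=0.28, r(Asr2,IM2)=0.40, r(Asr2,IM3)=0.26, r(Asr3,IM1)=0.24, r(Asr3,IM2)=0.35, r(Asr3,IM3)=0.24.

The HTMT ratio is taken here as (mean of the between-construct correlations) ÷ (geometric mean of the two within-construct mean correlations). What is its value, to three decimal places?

0.631

Mean between = 2.79/9 = 0.3100.
Mean within-Asr = 1.44/3 = 0.4800; mean within-IM = 1.51/3 = 0.5033.
Geometric mean = √(0.4800 × 0.5033) = 0.4915.
HTMT = 0.3100 / 0.4915 = 0.631.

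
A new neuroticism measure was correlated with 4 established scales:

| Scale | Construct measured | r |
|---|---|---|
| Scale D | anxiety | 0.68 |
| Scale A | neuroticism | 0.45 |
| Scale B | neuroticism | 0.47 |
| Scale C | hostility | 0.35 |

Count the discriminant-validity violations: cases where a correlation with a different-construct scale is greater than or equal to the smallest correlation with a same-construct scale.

1

Convergent (same construct = neuroticism): Scale A, Scale B.
Smallest convergent = 0.45. Discriminant values: 0.68, 0.35; count ≥ 0.45 → 1.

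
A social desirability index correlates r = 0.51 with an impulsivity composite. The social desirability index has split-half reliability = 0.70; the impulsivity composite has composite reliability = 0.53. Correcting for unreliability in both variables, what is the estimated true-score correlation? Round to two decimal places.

r_true = r_obs / √(r_xx · r_yy) = 0.51 / √(0.70 × 0.53) = 0.51 / √0.3710 = 0.51 / 0.6091 ≈ 0.84.

0.84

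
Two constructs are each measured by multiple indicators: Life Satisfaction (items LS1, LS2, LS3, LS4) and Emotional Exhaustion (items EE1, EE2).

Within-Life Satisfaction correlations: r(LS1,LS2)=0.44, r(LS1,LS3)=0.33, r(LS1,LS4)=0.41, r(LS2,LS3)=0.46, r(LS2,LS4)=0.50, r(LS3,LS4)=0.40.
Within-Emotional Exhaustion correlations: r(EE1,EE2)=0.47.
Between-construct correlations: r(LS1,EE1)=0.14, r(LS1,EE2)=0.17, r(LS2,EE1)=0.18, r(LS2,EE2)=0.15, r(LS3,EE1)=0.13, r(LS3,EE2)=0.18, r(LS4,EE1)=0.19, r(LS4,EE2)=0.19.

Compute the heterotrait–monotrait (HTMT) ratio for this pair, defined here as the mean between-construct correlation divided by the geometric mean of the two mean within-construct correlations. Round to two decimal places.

0.37

Mean between = 1.33/8 = 0.1663.
Mean within-LS = 2.54/6 = 0.4233; mean within-EE = 0.47/1 = 0.4700.
Geometric mean = √(0.4233 × 0.4700) = 0.4460.
HTMT = 0.1663 / 0.4460 = 0.37.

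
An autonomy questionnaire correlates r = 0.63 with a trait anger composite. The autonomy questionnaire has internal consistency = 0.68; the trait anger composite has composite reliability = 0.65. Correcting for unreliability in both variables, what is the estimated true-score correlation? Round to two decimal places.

0.95

r_true = r_obs / √(r_xx · r_yy) = 0.63 / √(0.68 × 0.65) = 0.63 / √0.4420 = 0.63 / 0.6648 ≈ 0.95.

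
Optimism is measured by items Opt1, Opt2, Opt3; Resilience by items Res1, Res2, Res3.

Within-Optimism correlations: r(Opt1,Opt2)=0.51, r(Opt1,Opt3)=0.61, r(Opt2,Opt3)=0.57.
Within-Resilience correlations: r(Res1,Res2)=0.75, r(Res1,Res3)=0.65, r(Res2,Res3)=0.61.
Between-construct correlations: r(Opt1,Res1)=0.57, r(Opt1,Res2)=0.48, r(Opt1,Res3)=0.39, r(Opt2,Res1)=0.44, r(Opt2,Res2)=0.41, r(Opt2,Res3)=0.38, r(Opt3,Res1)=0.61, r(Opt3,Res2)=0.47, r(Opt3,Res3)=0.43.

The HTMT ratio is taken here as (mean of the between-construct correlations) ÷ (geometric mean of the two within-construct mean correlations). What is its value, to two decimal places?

Mean heterotrait r = 4.18/9 = 0.4644.
Mean within-Opt = 1.69/3 = 0.5633; mean within-Res = 2.01/3 = 0.6700.
Geometric mean = √(0.5633 × 0.6700) = 0.6143.
HTMT = 0.4644 / 0.6143 = 0.76.

0.76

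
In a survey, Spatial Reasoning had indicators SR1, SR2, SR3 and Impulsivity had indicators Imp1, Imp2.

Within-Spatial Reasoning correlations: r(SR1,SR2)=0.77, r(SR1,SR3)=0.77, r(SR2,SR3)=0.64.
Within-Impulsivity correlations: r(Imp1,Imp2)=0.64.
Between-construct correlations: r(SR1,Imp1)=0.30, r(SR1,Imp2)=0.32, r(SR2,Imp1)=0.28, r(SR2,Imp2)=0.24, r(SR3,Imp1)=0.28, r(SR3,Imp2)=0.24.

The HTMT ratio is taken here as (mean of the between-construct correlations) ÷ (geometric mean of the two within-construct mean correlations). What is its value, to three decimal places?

Between-construct mean = 1.66/6 = 0.2767.
Mean within-SR = 2.18/3 = 0.7267; mean within-Imp = 0.64/1 = 0.6400.
Geometric mean = √(0.7267 × 0.6400) = 0.6820.
HTMT = 0.2767 / 0.6820 = 0.406.

0.406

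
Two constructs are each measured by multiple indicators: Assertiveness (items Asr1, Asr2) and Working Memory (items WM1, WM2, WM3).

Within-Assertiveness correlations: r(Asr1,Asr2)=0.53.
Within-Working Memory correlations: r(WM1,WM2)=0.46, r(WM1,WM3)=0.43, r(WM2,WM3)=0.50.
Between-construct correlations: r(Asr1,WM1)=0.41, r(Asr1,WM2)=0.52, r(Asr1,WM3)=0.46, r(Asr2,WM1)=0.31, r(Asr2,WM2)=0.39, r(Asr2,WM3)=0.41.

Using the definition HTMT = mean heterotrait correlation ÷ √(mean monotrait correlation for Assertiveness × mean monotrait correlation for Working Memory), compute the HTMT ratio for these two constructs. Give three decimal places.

Between-construct mean = 2.50/6 = 0.4167.
Mean within-Asr = 0.53/1 = 0.5300; mean within-WM = 1.39/3 = 0.4633.
Geometric mean = √(0.5300 × 0.4633) = 0.4955.
HTMT = 0.4167 / 0.4955 = 0.841.

0.841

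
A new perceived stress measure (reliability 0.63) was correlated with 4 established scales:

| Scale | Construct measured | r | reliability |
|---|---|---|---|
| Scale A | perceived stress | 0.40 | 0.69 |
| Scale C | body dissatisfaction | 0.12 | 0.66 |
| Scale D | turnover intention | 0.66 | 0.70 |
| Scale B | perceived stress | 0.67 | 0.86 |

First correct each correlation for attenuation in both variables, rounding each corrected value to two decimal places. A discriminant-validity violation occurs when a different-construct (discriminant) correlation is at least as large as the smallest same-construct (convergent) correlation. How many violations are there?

Disattenuated r (r / √(r_scale · r_new)):
  Scale A (conv): 0.40 / √(0.69·0.63) = 0.61
  Scale C (disc): 0.12 / √(0.66·0.63) = 0.19
  Scale D (disc): 0.66 / √(0.70·0.63) = 0.99
  Scale B (conv): 0.67 / √(0.86·0.63) = 0.91
Smallest convergent = 0.61. Discriminant values: 0.19, 0.99; count ≥ 0.61 → 1.

1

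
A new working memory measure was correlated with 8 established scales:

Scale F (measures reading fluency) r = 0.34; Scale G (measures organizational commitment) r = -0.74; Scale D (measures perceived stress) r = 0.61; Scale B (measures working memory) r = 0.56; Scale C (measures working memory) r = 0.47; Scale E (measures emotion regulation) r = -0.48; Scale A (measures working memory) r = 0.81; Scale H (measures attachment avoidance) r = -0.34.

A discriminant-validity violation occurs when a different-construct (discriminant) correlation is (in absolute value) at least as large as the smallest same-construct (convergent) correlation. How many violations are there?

Convergent (same construct = working memory): Scale B, Scale C, Scale A.
Smallest convergent = 0.47. Discriminant |r|: 0.34, 0.74, 0.61, 0.48, 0.34; count ≥ 0.47 → 3.

3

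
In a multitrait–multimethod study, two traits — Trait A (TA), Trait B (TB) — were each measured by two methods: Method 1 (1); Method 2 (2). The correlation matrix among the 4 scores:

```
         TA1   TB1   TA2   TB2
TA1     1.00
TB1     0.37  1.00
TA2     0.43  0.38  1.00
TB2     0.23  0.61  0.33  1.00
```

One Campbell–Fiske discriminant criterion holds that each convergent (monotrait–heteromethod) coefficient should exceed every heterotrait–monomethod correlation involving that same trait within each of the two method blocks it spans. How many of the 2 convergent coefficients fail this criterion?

0

Each convergent coefficient versus the relevant comparison correlations:
TA (methods 1·2): 0.43 vs {0.37, 0.33} → pass.
TB (methods 1·2): 0.61 vs {0.37, 0.33} → pass.
0 of 2 fail.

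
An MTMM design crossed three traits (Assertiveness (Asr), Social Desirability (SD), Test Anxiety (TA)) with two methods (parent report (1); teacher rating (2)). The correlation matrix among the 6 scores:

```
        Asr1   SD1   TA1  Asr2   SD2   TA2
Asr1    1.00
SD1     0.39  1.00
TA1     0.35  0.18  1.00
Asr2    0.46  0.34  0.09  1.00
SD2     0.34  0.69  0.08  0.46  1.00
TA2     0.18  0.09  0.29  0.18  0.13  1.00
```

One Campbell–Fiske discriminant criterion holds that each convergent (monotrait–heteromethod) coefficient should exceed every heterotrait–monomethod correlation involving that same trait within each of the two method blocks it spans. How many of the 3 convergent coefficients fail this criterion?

2

Convergent coefficients and their comparison sets:
Asr (methods 1·2): 0.46 vs {0.39, 0.46, 0.35, 0.18} → fail.
SD (methods 1·2): 0.69 vs {0.39, 0.46, 0.18, 0.13} → pass.
TA (methods 1·2): 0.29 vs {0.35, 0.18, 0.18, 0.13} → fail.
2 of 3 fail.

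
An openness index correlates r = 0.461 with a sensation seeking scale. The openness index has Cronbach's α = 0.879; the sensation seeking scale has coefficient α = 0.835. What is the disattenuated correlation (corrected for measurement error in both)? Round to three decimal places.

0.538

r_true = r_obs / √(r_xx · r_yy) = 0.461 / √(0.879 × 0.835) = 0.461 / √0.733965 = 0.461 / 0.8567 ≈ 0.538.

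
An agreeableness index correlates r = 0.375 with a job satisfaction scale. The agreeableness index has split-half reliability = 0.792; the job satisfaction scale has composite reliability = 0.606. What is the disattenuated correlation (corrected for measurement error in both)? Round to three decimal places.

r_true = r_obs / √(r_xx · r_yy) = 0.375 / √(0.792 × 0.606) = 0.375 / √0.479952 = 0.375 / 0.6928 ≈ 0.541.

0.541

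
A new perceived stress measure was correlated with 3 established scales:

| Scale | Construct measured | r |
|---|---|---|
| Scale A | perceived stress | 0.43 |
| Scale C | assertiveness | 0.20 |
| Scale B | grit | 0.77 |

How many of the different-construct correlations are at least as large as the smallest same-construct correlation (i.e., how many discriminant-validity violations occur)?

Convergent (same construct = perceived stress): Scale A.
Smallest convergent = 0.43. Discriminant values: 0.20, 0.77; count ≥ 0.43 → 1.

1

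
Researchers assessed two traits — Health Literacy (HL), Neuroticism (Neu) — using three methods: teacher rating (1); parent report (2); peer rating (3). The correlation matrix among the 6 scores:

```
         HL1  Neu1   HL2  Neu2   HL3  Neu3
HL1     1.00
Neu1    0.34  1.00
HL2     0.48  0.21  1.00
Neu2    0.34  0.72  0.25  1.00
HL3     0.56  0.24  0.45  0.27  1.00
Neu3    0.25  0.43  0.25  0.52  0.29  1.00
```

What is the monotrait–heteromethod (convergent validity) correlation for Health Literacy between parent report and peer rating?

0.45

Same trait (HL), different methods: r(HL2, HL3) = 0.45.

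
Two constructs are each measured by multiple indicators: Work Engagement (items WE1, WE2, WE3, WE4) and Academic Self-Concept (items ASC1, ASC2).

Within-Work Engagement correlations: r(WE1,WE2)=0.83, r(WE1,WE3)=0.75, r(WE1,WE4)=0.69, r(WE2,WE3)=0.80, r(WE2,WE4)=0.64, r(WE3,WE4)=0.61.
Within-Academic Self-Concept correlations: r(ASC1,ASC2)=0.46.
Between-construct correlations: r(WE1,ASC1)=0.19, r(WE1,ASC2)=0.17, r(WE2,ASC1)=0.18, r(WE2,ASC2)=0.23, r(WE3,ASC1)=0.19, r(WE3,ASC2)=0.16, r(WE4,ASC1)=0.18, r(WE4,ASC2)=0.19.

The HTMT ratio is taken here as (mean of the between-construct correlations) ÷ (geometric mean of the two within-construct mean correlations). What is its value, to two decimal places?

0.32

Mean heterotrait r = 1.49/8 = 0.1863.
Mean within-WE = 4.32/6 = 0.7200; mean within-ASC = 0.46/1 = 0.4600.
Geometric mean = √(0.7200 × 0.4600) = 0.5755.
HTMT = 0.1863 / 0.5755 = 0.32.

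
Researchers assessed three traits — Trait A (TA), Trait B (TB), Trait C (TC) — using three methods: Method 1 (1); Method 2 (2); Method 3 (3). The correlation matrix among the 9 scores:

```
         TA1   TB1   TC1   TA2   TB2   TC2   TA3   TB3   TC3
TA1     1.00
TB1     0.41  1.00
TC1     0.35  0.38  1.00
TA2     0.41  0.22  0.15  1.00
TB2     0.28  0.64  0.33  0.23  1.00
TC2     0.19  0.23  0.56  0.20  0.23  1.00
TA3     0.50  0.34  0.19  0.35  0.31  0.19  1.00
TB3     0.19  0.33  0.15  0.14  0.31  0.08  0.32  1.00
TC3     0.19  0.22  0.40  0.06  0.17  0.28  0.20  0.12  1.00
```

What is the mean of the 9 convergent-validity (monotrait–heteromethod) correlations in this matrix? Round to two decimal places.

0.42

Convergent values: 0.41, 0.50, 0.35, 0.64, 0.33, 0.31, 0.56, 0.40, 0.28; mean = 3.78/9 = 0.42.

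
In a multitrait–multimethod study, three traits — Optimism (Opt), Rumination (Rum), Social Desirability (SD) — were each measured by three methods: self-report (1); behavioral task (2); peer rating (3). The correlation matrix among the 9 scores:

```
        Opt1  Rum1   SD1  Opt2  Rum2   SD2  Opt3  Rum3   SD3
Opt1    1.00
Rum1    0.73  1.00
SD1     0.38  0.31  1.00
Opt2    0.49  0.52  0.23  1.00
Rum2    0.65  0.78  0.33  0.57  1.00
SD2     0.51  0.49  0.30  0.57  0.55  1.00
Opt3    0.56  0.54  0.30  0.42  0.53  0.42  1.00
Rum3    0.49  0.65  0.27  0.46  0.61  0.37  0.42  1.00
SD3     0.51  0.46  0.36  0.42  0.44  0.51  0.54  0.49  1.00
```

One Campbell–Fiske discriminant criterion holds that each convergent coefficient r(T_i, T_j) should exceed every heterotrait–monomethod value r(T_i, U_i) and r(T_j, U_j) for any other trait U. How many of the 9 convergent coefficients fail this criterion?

7

Checking each validity diagonal entry against its comparison values:
Opt (methods 1·2): 0.49 vs {0.73, 0.57, 0.38, 0.57} → fail.
Opt (methods 1·3): 0.56 vs {0.73, 0.42, 0.38, 0.54} → fail.
Opt (methods 2·3): 0.42 vs {0.57, 0.42, 0.57, 0.54} → fail.
Rum (methods 1·2): 0.78 vs {0.73, 0.57, 0.31, 0.55} → pass.
Rum (methods 1·3): 0.65 vs {0.73, 0.42, 0.31, 0.49} → fail.
Rum (methods 2·3): 0.61 vs {0.57, 0.42, 0.55, 0.49} → pass.
SD (methods 1·2): 0.30 vs {0.38, 0.57, 0.31, 0.55} → fail.
SD (methods 1·3): 0.36 vs {0.38, 0.54, 0.31, 0.49} → fail.
SD (methods 2·3): 0.51 vs {0.57, 0.54, 0.55, 0.49} → fail.
7 of 9 fail.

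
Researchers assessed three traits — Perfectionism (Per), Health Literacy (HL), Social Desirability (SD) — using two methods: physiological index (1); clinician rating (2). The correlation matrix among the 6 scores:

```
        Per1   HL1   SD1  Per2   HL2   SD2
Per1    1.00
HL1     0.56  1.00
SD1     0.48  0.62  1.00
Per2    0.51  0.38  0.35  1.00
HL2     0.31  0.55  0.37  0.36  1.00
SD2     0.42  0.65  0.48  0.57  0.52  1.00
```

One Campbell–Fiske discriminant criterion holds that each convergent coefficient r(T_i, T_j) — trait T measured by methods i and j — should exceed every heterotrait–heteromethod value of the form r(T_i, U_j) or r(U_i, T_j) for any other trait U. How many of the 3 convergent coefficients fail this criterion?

2

Convergent coefficients and their comparison sets:
Per (methods 1·2): 0.51 vs {0.31, 0.38, 0.42, 0.35} → pass.
HL (methods 1·2): 0.55 vs {0.38, 0.31, 0.65, 0.37} → fail.
SD (methods 1·2): 0.48 vs {0.35, 0.42, 0.37, 0.65} → fail.
2 of 3 fail.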